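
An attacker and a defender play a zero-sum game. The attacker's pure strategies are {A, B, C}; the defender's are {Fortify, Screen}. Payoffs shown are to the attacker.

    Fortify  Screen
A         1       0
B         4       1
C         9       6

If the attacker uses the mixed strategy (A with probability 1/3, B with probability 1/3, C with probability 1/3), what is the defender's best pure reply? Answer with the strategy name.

If the defender plays Fortify, the attacker's expected payoff is (1/3)·1 + (1/3)·4 + (1/3)·9 = 14/3.
If the defender plays Screen, the attacker's expected payoff is (1/3)·0 + (1/3)·1 + (1/3)·6 = 7/3.
The defender minimizes the attacker's payoff; the smallest is 7/3, so the best response is Screen.

Screen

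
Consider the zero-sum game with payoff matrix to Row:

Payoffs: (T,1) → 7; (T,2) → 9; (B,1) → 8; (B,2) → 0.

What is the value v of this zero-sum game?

36/5

Row minima: T → 7, B → 0; maximin = 7.
Column maxima: 1 → 8, 2 → 9; minimax = 8.
7 ≠ 8, so there is no saddle point; optimal play is mixed.
Let Row play T with probability p. Expected payoff against 1: 7p + 8(1−p) = −p + 8; against 2: 9p + 0(1−p) = 9p.
Setting these equal: −p + 8 = 9p ⇒ −10p = -8 ⇒ p = 4/5, and the value is (-1)·(4/5) + 8 = 36/5.
For Column: with q = P(1), equating T's and B's payoffs gives −2q + 9 = 8q ⇒ q = 9/10.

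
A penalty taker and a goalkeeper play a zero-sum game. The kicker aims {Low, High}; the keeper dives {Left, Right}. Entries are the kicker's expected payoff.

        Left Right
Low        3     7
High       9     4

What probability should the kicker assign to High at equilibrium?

Row minima: Low → 3, High → 4; maximin = 4.
Column maxima: Left → 9, Right → 7; minimax = 7.
4 ≠ 7, so there is no saddle point; optimal play is mixed.
Let the kicker play Low with probability p. Expected payoff against Left: 3p + 9(1−p) = −6p + 9; against Right: 7p + 4(1−p) = 3p + 4.
Setting these equal: −6p + 9 = 3p + 4 ⇒ −9p = -5 ⇒ p = 5/9, and the value is (-6)·(5/9) + 9 = 17/3.
For the keeper: with q = P(Left), equating Low's and High's payoffs gives −4q + 7 = 5q + 4 ⇒ q = 1/3.

4/9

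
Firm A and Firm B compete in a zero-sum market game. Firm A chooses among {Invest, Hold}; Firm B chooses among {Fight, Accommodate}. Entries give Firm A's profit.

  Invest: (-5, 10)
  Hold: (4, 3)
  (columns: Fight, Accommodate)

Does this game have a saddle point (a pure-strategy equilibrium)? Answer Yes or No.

No

Row minima: Invest → -5, Hold → 3; maximin = 3.
Column maxima: Fight → 4, Accommodate → 10; minimax = 4.
3 ≠ 4, so no pure-strategy equilibrium exists.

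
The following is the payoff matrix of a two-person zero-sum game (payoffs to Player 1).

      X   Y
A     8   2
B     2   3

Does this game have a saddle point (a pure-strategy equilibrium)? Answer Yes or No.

Row minima: A → 2, B → 2; maximin = 2.
Column maxima: X → 8, Y → 3; minimax = 3.
2 ≠ 3, so no pure-strategy equilibrium exists.

No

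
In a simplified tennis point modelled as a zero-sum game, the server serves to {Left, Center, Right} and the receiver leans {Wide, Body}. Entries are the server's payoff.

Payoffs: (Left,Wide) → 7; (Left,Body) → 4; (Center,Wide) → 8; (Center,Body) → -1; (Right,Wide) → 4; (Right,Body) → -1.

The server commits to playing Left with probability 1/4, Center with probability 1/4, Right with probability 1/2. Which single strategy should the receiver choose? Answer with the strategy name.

Body

If the receiver plays Wide, the server's expected payoff is (1/4)·7 + (1/4)·8 + (1/2)·4 = 23/4.
If the receiver plays Body, the server's expected payoff is (1/4)·4 + (1/4)·(-1) + (1/2)·(-1) = 1/4.
The receiver minimizes the server's payoff; the smallest is 1/4, so the best response is Body.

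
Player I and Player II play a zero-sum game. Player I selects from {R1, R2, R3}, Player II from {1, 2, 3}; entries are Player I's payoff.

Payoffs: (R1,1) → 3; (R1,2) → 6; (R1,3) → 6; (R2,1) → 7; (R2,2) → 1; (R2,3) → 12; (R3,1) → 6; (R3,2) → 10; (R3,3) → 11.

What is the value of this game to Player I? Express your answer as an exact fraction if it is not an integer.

32/5

Row minima: R1 → 3, R2 → 1, R3 → 6; maximin = 6.
Column maxima: 1 → 7, 2 → 10, 3 → 12; minimax = 7.
6 ≠ 7, so there is no saddle point; optimal play is mixed.
R1 is strictly dominated by R3, so Player I never plays it.
3 is strictly dominated by 1 (it gives Player I strictly more in every row), so Player II never plays it.
On the remaining 2×2 (R2, R3 vs 1, 2):
Let Player I play R2 with probability p. Expected payoff against 1: 7p + 6(1−p) = p + 6; against 2: 1p + 10(1−p) = −9p + 10.
Setting these equal: p + 6 = −9p + 10 ⇒ 10p = 4 ⇒ p = 2/5, and the value is (1)·(2/5) + 6 = 32/5.
For Player II: with q = P(1), equating R2's and R3's payoffs gives 6q + 1 = −4q + 10 ⇒ q = 9/10.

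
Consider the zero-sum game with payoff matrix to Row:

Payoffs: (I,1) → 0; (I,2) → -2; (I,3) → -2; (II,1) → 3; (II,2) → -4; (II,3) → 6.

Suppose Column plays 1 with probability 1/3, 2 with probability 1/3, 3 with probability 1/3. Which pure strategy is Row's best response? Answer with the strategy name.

Expected payoff of I: (1/3)·0 + (1/3)·(-2) + (1/3)·(-2) = -4/3.
Expected payoff of II: (1/3)·3 + (1/3)·(-4) + (1/3)·6 = 5/3.
The largest is 5/3, so Row's best response is II.

II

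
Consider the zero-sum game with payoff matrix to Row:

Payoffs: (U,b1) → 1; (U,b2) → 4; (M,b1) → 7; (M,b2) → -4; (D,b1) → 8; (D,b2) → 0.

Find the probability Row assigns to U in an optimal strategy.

Row minima: U → 1, M → -4, D → 0; maximin = 1.
Column maxima: b1 → 8, b2 → 4; minimax = 4.
1 ≠ 4, so there is no saddle point; optimal play is mixed.
M is strictly dominated by D, so Row never plays it.
On the remaining 2×2 (U, D vs b1, b2):
Let Row play U with probability p. Expected payoff against b1: 1p + 8(1−p) = −7p + 8; against b2: 4p + 0(1−p) = 4p.
Setting these equal: −7p + 8 = 4p ⇒ −11p = -8 ⇒ p = 8/11, and the value is (-7)·(8/11) + 8 = 32/11.
For Column: with q = P(b1), equating U's and D's payoffs gives −3q + 4 = 8q ⇒ q = 4/11.

8/11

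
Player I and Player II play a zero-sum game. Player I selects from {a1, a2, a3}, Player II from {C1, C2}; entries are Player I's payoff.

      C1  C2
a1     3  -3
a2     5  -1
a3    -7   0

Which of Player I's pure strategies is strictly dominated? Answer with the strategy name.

a2 gives a strictly higher payoff than a1 against every column: 5 > 3, -1 > -3.
So a1 is strictly dominated and Player I never plays it.

a1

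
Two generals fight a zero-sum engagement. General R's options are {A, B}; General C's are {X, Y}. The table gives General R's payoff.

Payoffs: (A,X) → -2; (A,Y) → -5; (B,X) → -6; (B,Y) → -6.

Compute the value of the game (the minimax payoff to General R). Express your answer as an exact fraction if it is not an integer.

Row minima: A → -5, B → -6; maximin = -5.
Column maxima: X → -2, Y → -5; minimax = -5.
Since maximin = minimax = -5, there is a saddle point and the value is -5.

-5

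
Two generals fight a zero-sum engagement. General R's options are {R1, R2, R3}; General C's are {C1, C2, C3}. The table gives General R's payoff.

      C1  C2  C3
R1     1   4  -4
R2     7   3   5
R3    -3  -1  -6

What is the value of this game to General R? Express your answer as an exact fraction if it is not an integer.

16/5

Row minima: R1 → -4, R2 → 3, R3 → -6; maximin = 3.
Column maxima: C1 → 7, C2 → 4, C3 → 5; minimax = 4.
3 ≠ 4, so there is no saddle point; optimal play is mixed.
R3 is strictly dominated by R1, so General R never plays it.
C1 is strictly dominated by C3 (it gives General R strictly more in every row), so General C never plays it.
On the remaining 2×2 (R1, R2 vs C2, C3):
Let General R play R1 with probability p. Expected payoff against C2: 4p + 3(1−p) = p + 3; against C3: (-4)p + 5(1−p) = −9p + 5.
Setting these equal: p + 3 = −9p + 5 ⇒ 10p = 2 ⇒ p = 1/5, and the value is (1)·(1/5) + 3 = 16/5.
For General C: with q = P(C2), equating R1's and R2's payoffs gives 8q − 4 = −2q + 5 ⇒ q = 9/10.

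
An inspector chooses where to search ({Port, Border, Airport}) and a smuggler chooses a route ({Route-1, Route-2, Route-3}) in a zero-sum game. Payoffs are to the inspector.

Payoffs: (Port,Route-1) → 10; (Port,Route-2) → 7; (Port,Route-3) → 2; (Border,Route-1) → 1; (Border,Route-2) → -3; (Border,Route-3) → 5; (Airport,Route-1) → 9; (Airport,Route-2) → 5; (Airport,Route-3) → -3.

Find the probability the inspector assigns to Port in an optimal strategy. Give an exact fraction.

8/13

Row minima: Port → 2, Border → -3, Airport → -3; maximin = 2.
Column maxima: Route-1 → 10, Route-2 → 7, Route-3 → 5; minimax = 5.
2 ≠ 5, so there is no saddle point; optimal play is mixed.
Airport is strictly dominated by Port, so the inspector never plays it.
Route-1 is strictly dominated by Route-2 (it gives the inspector strictly more in every row), so the smuggler never plays it.
On the remaining 2×2 (Port, Border vs Route-2, Route-3):
Let the inspector play Port with probability p. Expected payoff against Route-2: 7p + (-3)(1−p) = 10p − 3; against Route-3: 2p + 5(1−p) = −3p + 5.
Setting these equal: 10p − 3 = −3p + 5 ⇒ 13p = 8 ⇒ p = 8/13, and the value is (10)·(8/13) − 3 = 41/13.
For the smuggler: with q = P(Route-2), equating Port's and Border's payoffs gives 5q + 2 = −8q + 5 ⇒ q = 3/13.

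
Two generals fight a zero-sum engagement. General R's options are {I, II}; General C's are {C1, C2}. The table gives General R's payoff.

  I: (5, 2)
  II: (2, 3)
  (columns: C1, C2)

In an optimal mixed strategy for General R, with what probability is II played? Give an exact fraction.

Row minima: I → 2, II → 2; maximin = 2.
Column maxima: C1 → 5, C2 → 3; minimax = 3.
2 ≠ 3, so there is no saddle point; optimal play is mixed.
Let General R play I with probability p. Expected payoff against C1: 5p + 2(1−p) = 3p + 2; against C2: 2p + 3(1−p) = −p + 3.
Setting these equal: 3p + 2 = −p + 3 ⇒ 4p = 1 ⇒ p = 1/4, and the value is (3)·(1/4) + 2 = 11/4.
For General C: with q = P(C1), equating I's and II's payoffs gives 3q + 2 = −q + 3 ⇒ q = 1/4.

3/4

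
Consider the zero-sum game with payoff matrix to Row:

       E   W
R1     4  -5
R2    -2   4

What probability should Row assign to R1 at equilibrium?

2/5

Row minima: R1 → -5, R2 → -2; maximin = -2.
Column maxima: E → 4, W → 4; minimax = 4.
-2 ≠ 4, so there is no saddle point; optimal play is mixed.
Let Row play R1 with probability p. Expected payoff against E: 4p + (-2)(1−p) = 6p − 2; against W: (-5)p + 4(1−p) = −9p + 4.
Setting these equal: 6p − 2 = −9p + 4 ⇒ 15p = 6 ⇒ p = 2/5, and the value is (6)·(2/5) − 2 = 2/5.
For Column: with q = P(E), equating R1's and R2's payoffs gives 9q − 5 = −6q + 4 ⇒ q = 3/5.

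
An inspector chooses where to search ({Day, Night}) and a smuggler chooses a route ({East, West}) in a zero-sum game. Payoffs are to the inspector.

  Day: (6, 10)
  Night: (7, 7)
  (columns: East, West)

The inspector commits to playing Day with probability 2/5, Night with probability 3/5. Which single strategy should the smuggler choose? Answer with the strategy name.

East

If the smuggler plays East, the inspector's expected payoff is (2/5)·6 + (3/5)·7 = 33/5.
If the smuggler plays West, the inspector's expected payoff is (2/5)·10 + (3/5)·7 = 41/5.
The smuggler minimizes the inspector's payoff; the smallest is 33/5, so the best response is East.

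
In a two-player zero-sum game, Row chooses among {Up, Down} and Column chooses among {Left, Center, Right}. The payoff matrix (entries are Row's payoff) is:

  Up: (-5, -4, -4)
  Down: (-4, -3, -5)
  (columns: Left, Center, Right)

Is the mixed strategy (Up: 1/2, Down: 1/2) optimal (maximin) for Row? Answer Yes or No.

Against Left this mix gives (1/2)·(-5) + (1/2)·(-4) = -9/2.
Against Center this mix gives (1/2)·(-4) + (1/2)·(-3) = -7/2.
Against Right this mix gives (1/2)·(-4) + (1/2)·(-5) = -9/2.
All of Column's active replies (Left, Right) yield -9/2, and no column does worse for Row. The mix makes Column indifferent and guarantees -9/2, so it is optimal.

Yes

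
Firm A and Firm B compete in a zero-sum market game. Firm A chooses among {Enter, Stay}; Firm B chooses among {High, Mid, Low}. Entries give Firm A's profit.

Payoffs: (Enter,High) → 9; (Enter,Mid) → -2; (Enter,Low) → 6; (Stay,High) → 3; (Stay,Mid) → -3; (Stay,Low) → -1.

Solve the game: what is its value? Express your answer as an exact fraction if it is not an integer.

Row minima: Enter → -2, Stay → -3; maximin = -2.
Column maxima: High → 9, Mid → -2, Low → 6; minimax = -2.
Since maximin = minimax = -2, there is a saddle point and the value is -2.

-2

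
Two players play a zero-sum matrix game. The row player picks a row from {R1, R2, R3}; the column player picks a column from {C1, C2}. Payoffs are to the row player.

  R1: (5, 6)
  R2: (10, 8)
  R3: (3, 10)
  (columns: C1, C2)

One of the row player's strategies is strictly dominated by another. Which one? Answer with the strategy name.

R2 gives a strictly higher payoff than R1 against every column: 10 > 5, 8 > 6.
So R1 is strictly dominated and the row player never plays it.

R1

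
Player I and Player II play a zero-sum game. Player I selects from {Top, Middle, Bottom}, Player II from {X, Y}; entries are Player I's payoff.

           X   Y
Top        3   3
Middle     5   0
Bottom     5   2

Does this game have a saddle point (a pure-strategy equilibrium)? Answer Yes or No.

Row minima: Top → 3, Middle → 0, Bottom → 2; maximin = 3.
Column maxima: X → 5, Y → 3; minimax = 3.
maximin = minimax = 3, so a saddle point exists.

Yes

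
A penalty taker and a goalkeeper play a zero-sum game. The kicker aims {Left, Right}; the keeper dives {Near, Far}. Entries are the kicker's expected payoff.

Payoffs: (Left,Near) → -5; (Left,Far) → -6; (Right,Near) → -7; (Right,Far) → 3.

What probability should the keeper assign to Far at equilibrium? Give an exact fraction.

2/11

Row minima: Left → -6, Right → -7; maximin = -6.
Column maxima: Near → -5, Far → 3; minimax = -5.
-6 ≠ -5, so there is no saddle point; optimal play is mixed.
Let the kicker play Left with probability p. Expected payoff against Near: (-5)p + (-7)(1−p) = 2p − 7; against Far: (-6)p + 3(1−p) = −9p + 3.
Setting these equal: 2p − 7 = −9p + 3 ⇒ 11p = 10 ⇒ p = 10/11, and the value is (2)·(10/11) − 7 = -57/11.
For the keeper: with q = P(Near), equating Left's and Right's payoffs gives q − 6 = −10q + 3 ⇒ q = 9/11.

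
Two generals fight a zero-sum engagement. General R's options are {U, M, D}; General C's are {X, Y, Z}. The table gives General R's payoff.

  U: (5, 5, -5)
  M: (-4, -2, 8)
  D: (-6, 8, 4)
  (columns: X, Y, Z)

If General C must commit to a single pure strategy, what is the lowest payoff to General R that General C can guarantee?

5

Column maxima: X → 5, Y → 8, Z → 8.
The smallest of these is 5.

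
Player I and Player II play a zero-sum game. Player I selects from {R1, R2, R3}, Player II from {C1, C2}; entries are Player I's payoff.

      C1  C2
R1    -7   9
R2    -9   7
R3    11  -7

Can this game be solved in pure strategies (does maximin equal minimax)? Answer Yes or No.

No

Row minima: R1 → -7, R2 → -9, R3 → -7; maximin = -7.
Column maxima: C1 → 11, C2 → 9; minimax = 9.
-7 ≠ 9, so no pure-strategy equilibrium exists.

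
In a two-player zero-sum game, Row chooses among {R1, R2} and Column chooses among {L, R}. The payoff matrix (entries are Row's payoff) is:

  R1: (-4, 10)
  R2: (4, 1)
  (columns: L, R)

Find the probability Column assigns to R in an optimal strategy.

Row minima: R1 → -4, R2 → 1; maximin = 1.
Column maxima: L → 4, R → 10; minimax = 4.
1 ≠ 4, so there is no saddle point; optimal play is mixed.
Let Row play R1 with probability p. Expected payoff against L: (-4)p + 4(1−p) = −8p + 4; against R: 10p + 1(1−p) = 9p + 1.
Setting these equal: −8p + 4 = 9p + 1 ⇒ −17p = -3 ⇒ p = 3/17, and the value is (-8)·(3/17) + 4 = 44/17.
For Column: with q = P(L), equating R1's and R2's payoffs gives −14q + 10 = 3q + 1 ⇒ q = 9/17.

8/17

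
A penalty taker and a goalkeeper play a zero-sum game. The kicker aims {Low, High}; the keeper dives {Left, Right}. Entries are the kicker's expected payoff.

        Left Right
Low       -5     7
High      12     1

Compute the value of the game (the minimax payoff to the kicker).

89/23

Row minima: Low → -5, High → 1; maximin = 1.
Column maxima: Left → 12, Right → 7; minimax = 7.
1 ≠ 7, so there is no saddle point; optimal play is mixed.
Let the kicker play Low with probability p. Expected payoff against Left: (-5)p + 12(1−p) = −17p + 12; against Right: 7p + 1(1−p) = 6p + 1.
Setting these equal: −17p + 12 = 6p + 1 ⇒ −23p = -11 ⇒ p = 11/23, and the value is (-17)·(11/23) + 12 = 89/23.
For the keeper: with q = P(Left), equating Low's and High's payoffs gives −12q + 7 = 11q + 1 ⇒ q = 6/23.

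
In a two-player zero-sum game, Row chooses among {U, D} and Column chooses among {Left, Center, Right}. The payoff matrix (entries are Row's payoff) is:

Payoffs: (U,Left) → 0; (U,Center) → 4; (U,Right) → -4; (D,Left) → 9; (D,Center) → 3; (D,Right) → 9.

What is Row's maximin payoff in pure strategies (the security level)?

Row minima: U → -4, D → 3.
The best of these is 3.

3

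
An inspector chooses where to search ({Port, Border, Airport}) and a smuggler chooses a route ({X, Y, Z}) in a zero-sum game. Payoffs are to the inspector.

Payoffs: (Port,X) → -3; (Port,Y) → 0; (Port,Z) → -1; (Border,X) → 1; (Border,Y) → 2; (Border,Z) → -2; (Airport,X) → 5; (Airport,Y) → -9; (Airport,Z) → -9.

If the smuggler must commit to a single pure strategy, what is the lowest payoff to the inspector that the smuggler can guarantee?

Column maxima: X → 5, Y → 2, Z → -1.
The smallest of these is -1.

-1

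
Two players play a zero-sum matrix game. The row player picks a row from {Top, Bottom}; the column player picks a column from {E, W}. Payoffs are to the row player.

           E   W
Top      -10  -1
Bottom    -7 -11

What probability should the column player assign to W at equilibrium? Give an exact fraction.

3/13

Row minima: Top → -10, Bottom → -11; maximin = -10.
Column maxima: E → -7, W → -1; minimax = -7.
-10 ≠ -7, so there is no saddle point; optimal play is mixed.
Let the row player play Top with probability p. Expected payoff against E: (-10)p + (-7)(1−p) = −3p − 7; against W: (-1)p + (-11)(1−p) = 10p − 11.
Setting these equal: −3p − 7 = 10p − 11 ⇒ −13p = -4 ⇒ p = 4/13, and the value is (-3)·(4/13) − 7 = -103/13.
For the column player: with q = P(E), equating Top's and Bottom's payoffs gives −9q − 1 = 4q − 11 ⇒ q = 10/13.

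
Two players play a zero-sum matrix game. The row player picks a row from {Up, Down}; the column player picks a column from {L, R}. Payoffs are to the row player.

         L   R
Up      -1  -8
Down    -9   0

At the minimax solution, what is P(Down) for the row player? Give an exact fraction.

7/16

Row minima: Up → -8, Down → -9; maximin = -8.
Column maxima: L → -1, R → 0; minimax = -1.
-8 ≠ -1, so there is no saddle point; optimal play is mixed.
Let the row player play Up with probability p. Expected payoff against L: (-1)p + (-9)(1−p) = 8p − 9; against R: (-8)p + 0(1−p) = −8p.
Setting these equal: 8p − 9 = −8p ⇒ 16p = 9 ⇒ p = 9/16, and the value is (8)·(9/16) − 9 = -9/2.
For the column player: with q = P(L), equating Up's and Down's payoffs gives 7q − 8 = −9q ⇒ q = 1/2.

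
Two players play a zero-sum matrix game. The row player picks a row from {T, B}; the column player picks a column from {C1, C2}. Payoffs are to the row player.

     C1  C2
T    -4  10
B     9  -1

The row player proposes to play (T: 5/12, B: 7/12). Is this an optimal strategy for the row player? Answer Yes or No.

Against C1 this mix gives (5/12)·(-4) + (7/12)·9 = 43/12.
Against C2 this mix gives (5/12)·10 + (7/12)·(-1) = 43/12.
All of the column player's active replies (C1, C2) yield 43/12, and no column does worse for the row player. The mix makes the column player indifferent and guarantees 43/12, so it is optimal.

Yes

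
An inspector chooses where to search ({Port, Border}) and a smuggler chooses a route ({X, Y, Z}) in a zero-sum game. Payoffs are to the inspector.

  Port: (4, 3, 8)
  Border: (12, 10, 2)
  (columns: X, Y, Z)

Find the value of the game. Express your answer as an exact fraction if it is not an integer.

74/13

Row minima: Port → 3, Border → 2; maximin = 3.
Column maxima: X → 12, Y → 10, Z → 8; minimax = 8.
3 ≠ 8, so there is no saddle point; optimal play is mixed.
X is strictly dominated by Y (it gives the inspector strictly more in every row), so the smuggler never plays it.
On the remaining 2×2 (Port, Border vs Y, Z):
Let the inspector play Port with probability p. Expected payoff against Y: 3p + 10(1−p) = −7p + 10; against Z: 8p + 2(1−p) = 6p + 2.
Setting these equal: −7p + 10 = 6p + 2 ⇒ −13p = -8 ⇒ p = 8/13, and the value is (-7)·(8/13) + 10 = 74/13.
For the smuggler: with q = P(Y), equating Port's and Border's payoffs gives −5q + 8 = 8q + 2 ⇒ q = 6/13.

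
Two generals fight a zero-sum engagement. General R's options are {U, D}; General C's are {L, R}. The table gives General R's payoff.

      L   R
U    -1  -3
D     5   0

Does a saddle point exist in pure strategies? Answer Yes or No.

Row minima: U → -3, D → 0; maximin = 0.
Column maxima: L → 5, R → 0; minimax = 0.
maximin = minimax = 0, so a saddle point exists.

Yes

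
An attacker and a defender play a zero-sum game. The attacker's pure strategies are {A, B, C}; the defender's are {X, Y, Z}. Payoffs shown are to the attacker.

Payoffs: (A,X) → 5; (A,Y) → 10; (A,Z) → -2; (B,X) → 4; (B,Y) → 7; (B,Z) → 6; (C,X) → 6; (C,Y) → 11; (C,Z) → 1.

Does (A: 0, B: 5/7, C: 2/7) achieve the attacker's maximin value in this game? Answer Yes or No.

Against X this mix gives (5/7)·4 + (2/7)·6 = 32/7.
Against Y this mix gives (5/7)·7 + (2/7)·11 = 57/7.
Against Z this mix gives (5/7)·6 + (2/7)·1 = 32/7.
All of the defender's active replies (X, Z) yield 32/7, and no column does worse for the attacker. The mix makes the defender indifferent and guarantees 32/7, so it is optimal.

Yes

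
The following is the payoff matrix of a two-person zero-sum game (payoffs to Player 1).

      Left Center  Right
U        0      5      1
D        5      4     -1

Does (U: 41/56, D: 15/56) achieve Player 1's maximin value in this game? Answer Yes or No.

No

Against Left this mix gives (41/56)·0 + (15/56)·5 = 75/56.
Against Center this mix gives (41/56)·5 + (15/56)·4 = 265/56.
Against Right this mix gives (41/56)·1 + (15/56)·(-1) = 13/28.
Player 2 will play Right, holding Player 1 to 13/28. Shifting weight toward the row that does better against Right would raise this floor (the equalizing mix achieves 5/7 against both Right and Left), so the proposed strategy is not optimal.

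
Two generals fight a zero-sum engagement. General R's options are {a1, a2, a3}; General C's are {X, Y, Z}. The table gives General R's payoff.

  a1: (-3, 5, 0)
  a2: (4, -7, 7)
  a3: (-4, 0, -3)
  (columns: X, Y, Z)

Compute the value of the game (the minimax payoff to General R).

-1/19

Row minima: a1 → -3, a2 → -7, a3 → -4; maximin = -3.
Column maxima: X → 4, Y → 5, Z → 7; minimax = 4.
-3 ≠ 4, so there is no saddle point; optimal play is mixed.
a3 is strictly dominated by a1, so General R never plays it.
Z is strictly dominated by X (it gives General R strictly more in every row), so General C never plays it.
On the remaining 2×2 (a1, a2 vs X, Y):
Let General R play a1 with probability p. Expected payoff against X: (-3)p + 4(1−p) = −7p + 4; against Y: 5p + (-7)(1−p) = 12p − 7.
Setting these equal: −7p + 4 = 12p − 7 ⇒ −19p = -11 ⇒ p = 11/19, and the value is (-7)·(11/19) + 4 = -1/19.
For General C: with q = P(X), equating a1's and a2's payoffs gives −8q + 5 = 11q − 7 ⇒ q = 12/19.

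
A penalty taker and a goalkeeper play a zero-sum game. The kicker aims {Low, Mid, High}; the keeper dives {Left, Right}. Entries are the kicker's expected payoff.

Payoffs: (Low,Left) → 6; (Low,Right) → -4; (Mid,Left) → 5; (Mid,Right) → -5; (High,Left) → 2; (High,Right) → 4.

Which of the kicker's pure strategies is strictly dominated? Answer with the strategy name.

Mid

Low gives a strictly higher payoff than Mid against every column: 6 > 5, -4 > -5.
So Mid is strictly dominated and the kicker never plays it.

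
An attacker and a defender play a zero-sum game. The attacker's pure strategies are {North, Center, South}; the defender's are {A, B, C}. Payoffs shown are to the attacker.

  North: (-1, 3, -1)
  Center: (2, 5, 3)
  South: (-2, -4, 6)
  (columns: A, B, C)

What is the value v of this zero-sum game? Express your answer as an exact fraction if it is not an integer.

Row minima: North → -1, Center → 2, South → -4; maximin = 2.
Column maxima: A → 2, B → 5, C → 6; minimax = 2.
Since maximin = minimax = 2, there is a saddle point and the value is 2.

2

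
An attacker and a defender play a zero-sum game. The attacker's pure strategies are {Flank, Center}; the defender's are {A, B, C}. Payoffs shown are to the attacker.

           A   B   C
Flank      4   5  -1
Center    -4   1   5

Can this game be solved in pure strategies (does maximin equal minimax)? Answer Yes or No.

No

Row minima: Flank → -1, Center → -4; maximin = -1.
Column maxima: A → 4, B → 5, C → 5; minimax = 4.
-1 ≠ 4, so no pure-strategy equilibrium exists.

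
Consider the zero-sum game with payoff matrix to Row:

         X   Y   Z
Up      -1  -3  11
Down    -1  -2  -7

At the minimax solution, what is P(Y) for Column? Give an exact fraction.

18/19

Row minima: Up → -3, Down → -7; maximin = -3.
Column maxima: X → -1, Y → -2, Z → 11; minimax = -2.
-3 ≠ -2, so there is no saddle point; optimal play is mixed.
X is strictly dominated by Y (it gives Row strictly more in every row), so Column never plays it.
On the remaining 2×2 (Up, Down vs Y, Z):
Let Row play Up with probability p. Expected payoff against Y: (-3)p + (-2)(1−p) = −p − 2; against Z: 11p + (-7)(1−p) = 18p − 7.
Setting these equal: −p − 2 = 18p − 7 ⇒ −19p = -5 ⇒ p = 5/19, and the value is (-1)·(5/19) − 2 = -43/19.
For Column: with q = P(Y), equating Up's and Down's payoffs gives −14q + 11 = 5q − 7 ⇒ q = 18/19.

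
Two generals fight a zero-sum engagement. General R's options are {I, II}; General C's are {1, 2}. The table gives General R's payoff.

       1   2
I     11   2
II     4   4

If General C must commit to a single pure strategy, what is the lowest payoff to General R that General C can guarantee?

4

Column maxima: 1 → 11, 2 → 4.
The smallest of these is 4.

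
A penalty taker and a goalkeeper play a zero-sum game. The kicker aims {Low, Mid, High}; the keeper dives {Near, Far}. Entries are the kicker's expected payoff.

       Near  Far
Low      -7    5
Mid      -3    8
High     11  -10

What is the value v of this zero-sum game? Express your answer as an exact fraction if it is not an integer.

29/16

Row minima: Low → -7, Mid → -3, High → -10; maximin = -3.
Column maxima: Near → 11, Far → 8; minimax = 8.
-3 ≠ 8, so there is no saddle point; optimal play is mixed.
Low is strictly dominated by Mid, so the kicker never plays it.
On the remaining 2×2 (Mid, High vs Near, Far):
Let the kicker play Mid with probability p. Expected payoff against Near: (-3)p + 11(1−p) = −14p + 11; against Far: 8p + (-10)(1−p) = 18p − 10.
Setting these equal: −14p + 11 = 18p − 10 ⇒ −32p = -21 ⇒ p = 21/32, and the value is (-14)·(21/32) + 11 = 29/16.
For the keeper: with q = P(Near), equating Mid's and High's payoffs gives −11q + 8 = 21q − 10 ⇒ q = 9/16.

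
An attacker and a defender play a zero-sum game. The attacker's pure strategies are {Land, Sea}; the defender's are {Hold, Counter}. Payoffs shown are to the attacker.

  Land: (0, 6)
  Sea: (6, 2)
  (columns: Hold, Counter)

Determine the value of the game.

18/5

Row minima: Land → 0, Sea → 2; maximin = 2.
Column maxima: Hold → 6, Counter → 6; minimax = 6.
2 ≠ 6, so there is no saddle point; optimal play is mixed.
Let the attacker play Land with probability p. Expected payoff against Hold: 0p + 6(1−p) = −6p + 6; against Counter: 6p + 2(1−p) = 4p + 2.
Setting these equal: −6p + 6 = 4p + 2 ⇒ −10p = -4 ⇒ p = 2/5, and the value is (-6)·(2/5) + 6 = 18/5.
For the defender: with q = P(Hold), equating Land's and Sea's payoffs gives −6q + 6 = 4q + 2 ⇒ q = 2/5.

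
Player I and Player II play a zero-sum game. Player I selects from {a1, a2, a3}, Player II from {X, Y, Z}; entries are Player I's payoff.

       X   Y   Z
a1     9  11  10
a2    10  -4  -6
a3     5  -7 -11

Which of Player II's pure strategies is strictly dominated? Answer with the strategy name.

Y

Z holds Player I's payoff strictly below Y in every row: 10 < 11, -6 < -4, -11 < -7.
So Y is strictly dominated for Player II.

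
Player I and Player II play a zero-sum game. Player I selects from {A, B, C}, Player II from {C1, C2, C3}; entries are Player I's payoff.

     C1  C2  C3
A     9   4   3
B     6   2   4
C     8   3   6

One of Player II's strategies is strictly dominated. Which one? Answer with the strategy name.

C2 holds Player I's payoff strictly below C1 in every row: 4 < 9, 2 < 6, 3 < 8.
So C1 is strictly dominated for Player II.

C1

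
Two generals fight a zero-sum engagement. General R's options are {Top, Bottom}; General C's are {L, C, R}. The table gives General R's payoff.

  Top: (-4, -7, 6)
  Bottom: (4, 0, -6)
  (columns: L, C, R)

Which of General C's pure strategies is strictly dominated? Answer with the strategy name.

C holds General R's payoff strictly below L in every row: -7 < -4, 0 < 4.
So L is strictly dominated for General C.

L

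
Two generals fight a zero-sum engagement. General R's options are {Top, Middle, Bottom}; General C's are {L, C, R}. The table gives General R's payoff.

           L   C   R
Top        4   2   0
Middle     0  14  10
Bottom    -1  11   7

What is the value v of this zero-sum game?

Row minima: Top → 0, Middle → 0, Bottom → -1; maximin = 0.
Column maxima: L → 4, C → 14, R → 10; minimax = 4.
0 ≠ 4, so there is no saddle point; optimal play is mixed.
Bottom is strictly dominated by Middle, so General R never plays it.
C is strictly dominated by R (it gives General R strictly more in every row), so General C never plays it.
On the remaining 2×2 (Top, Middle vs L, R):
Let General R play Top with probability p. Expected payoff against L: 4p + 0(1−p) = 4p; against R: 0p + 10(1−p) = −10p + 10.
Setting these equal: 4p = −10p + 10 ⇒ 14p = 10 ⇒ p = 5/7, and the value is (4)·(5/7) = 20/7.
For General C: with q = P(L), equating Top's and Middle's payoffs gives 4q = −10q + 10 ⇒ q = 5/7.

20/7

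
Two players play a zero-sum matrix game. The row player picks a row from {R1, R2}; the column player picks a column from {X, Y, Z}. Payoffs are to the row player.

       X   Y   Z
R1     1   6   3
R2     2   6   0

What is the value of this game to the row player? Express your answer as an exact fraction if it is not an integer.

Row minima: R1 → 1, R2 → 0; maximin = 1.
Column maxima: X → 2, Y → 6, Z → 3; minimax = 2.
1 ≠ 2, so there is no saddle point; optimal play is mixed.
Y is strictly dominated by X (it gives the row player strictly more in every row), so the column player never plays it.
On the remaining 2×2 (R1, R2 vs X, Z):
Let the row player play R1 with probability p. Expected payoff against X: 1p + 2(1−p) = −p + 2; against Z: 3p + 0(1−p) = 3p.
Setting these equal: −p + 2 = 3p ⇒ −4p = -2 ⇒ p = 1/2, and the value is (-1)·(1/2) + 2 = 3/2.
For the column player: with q = P(X), equating R1's and R2's payoffs gives −2q + 3 = 2q ⇒ q = 3/4.

3/2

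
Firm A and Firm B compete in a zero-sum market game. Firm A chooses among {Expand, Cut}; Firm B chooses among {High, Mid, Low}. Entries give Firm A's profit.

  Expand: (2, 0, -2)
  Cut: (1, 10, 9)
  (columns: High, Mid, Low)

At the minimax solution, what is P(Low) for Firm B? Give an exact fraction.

1/12

Row minima: Expand → -2, Cut → 1; maximin = 1.
Column maxima: High → 2, Mid → 10, Low → 9; minimax = 2.
1 ≠ 2, so there is no saddle point; optimal play is mixed.
Mid is strictly dominated by Low (it gives Firm A strictly more in every row), so Firm B never plays it.
On the remaining 2×2 (Expand, Cut vs High, Low):
Let Firm A play Expand with probability p. Expected payoff against High: 2p + 1(1−p) = p + 1; against Low: (-2)p + 9(1−p) = −11p + 9.
Setting these equal: p + 1 = −11p + 9 ⇒ 12p = 8 ⇒ p = 2/3, and the value is (1)·(2/3) + 1 = 5/3.
For Firm B: with q = P(High), equating Expand's and Cut's payoffs gives 4q − 2 = −8q + 9 ⇒ q = 11/12.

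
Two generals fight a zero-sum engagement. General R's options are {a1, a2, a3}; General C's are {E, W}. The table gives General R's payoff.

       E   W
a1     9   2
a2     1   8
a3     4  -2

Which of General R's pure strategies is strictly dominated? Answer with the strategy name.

a1 gives a strictly higher payoff than a3 against every column: 9 > 4, 2 > -2.
So a3 is strictly dominated and General R never plays it.

a3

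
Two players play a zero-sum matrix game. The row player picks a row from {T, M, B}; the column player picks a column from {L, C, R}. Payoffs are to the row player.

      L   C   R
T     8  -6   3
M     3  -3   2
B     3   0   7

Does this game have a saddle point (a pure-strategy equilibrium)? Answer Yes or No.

Yes

Row minima: T → -6, M → -3, B → 0; maximin = 0.
Column maxima: L → 8, C → 0, R → 7; minimax = 0.
maximin = minimax = 0, so a saddle point exists.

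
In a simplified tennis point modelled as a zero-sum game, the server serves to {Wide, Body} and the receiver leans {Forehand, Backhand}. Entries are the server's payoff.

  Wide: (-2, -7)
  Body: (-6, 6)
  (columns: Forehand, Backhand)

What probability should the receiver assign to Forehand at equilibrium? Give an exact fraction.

13/17

Row minima: Wide → -7, Body → -6; maximin = -6.
Column maxima: Forehand → -2, Backhand → 6; minimax = -2.
-6 ≠ -2, so there is no saddle point; optimal play is mixed.
Let the server play Wide with probability p. Expected payoff against Forehand: (-2)p + (-6)(1−p) = 4p − 6; against Backhand: (-7)p + 6(1−p) = −13p + 6.
Setting these equal: 4p − 6 = −13p + 6 ⇒ 17p = 12 ⇒ p = 12/17, and the value is (4)·(12/17) − 6 = -54/17.
For the receiver: with q = P(Forehand), equating Wide's and Body's payoffs gives 5q − 7 = −12q + 6 ⇒ q = 13/17.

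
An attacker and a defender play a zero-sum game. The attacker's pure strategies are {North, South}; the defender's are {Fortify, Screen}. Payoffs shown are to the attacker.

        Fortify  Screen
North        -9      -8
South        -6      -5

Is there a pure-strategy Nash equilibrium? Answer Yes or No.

Row minima: North → -9, South → -6; maximin = -6.
Column maxima: Fortify → -6, Screen → -5; minimax = -6.
maximin = minimax = -6, so a saddle point exists.

Yes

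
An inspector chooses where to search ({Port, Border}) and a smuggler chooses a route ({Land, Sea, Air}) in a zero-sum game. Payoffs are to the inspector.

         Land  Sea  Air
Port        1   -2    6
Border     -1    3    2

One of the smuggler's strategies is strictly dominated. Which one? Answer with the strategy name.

Land holds the inspector's payoff strictly below Air in every row: 1 < 6, -1 < 2.
So Air is strictly dominated for the smuggler.

Air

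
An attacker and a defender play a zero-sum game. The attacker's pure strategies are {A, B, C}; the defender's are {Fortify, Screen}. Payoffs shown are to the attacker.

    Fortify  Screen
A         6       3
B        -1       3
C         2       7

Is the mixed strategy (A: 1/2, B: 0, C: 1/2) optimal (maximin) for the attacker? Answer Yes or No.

Against Fortify this mix gives (1/2)·6 + (1/2)·2 = 4.
Against Screen this mix gives (1/2)·3 + (1/2)·7 = 5.
The defender will play Fortify, holding the attacker to 4. Shifting weight toward the row that does better against Fortify would raise this floor (the equalizing mix achieves 9/2 against both Fortify and Screen), so the proposed strategy is not optimal.

No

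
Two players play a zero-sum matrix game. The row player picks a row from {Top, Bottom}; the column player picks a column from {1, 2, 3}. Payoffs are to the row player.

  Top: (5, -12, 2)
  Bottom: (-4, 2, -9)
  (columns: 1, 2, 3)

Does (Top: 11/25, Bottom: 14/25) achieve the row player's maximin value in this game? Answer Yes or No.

Yes

Against 1 this mix gives (11/25)·5 + (14/25)·(-4) = -1/25.
Against 2 this mix gives (11/25)·(-12) + (14/25)·2 = -104/25.
Against 3 this mix gives (11/25)·2 + (14/25)·(-9) = -104/25.
All of the column player's active replies (2, 3) yield -104/25, and no column does worse for the row player. The mix makes the column player indifferent and guarantees -104/25, so it is optimal.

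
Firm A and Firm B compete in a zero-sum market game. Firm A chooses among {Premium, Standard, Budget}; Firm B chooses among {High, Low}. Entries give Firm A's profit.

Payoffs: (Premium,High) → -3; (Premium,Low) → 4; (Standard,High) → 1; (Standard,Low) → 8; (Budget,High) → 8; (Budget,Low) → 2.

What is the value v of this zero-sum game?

62/13

Row minima: Premium → -3, Standard → 1, Budget → 2; maximin = 2.
Column maxima: High → 8, Low → 8; minimax = 8.
2 ≠ 8, so there is no saddle point; optimal play is mixed.
Premium is strictly dominated by Standard, so Firm A never plays it.
On the remaining 2×2 (Standard, Budget vs High, Low):
Let Firm A play Standard with probability p. Expected payoff against High: 1p + 8(1−p) = −7p + 8; against Low: 8p + 2(1−p) = 6p + 2.
Setting these equal: −7p + 8 = 6p + 2 ⇒ −13p = -6 ⇒ p = 6/13, and the value is (-7)·(6/13) + 8 = 62/13.
For Firm B: with q = P(High), equating Standard's and Budget's payoffs gives −7q + 8 = 6q + 2 ⇒ q = 6/13.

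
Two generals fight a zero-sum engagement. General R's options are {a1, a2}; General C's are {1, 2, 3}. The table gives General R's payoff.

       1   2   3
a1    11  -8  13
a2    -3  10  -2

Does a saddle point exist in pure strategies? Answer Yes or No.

Row minima: a1 → -8, a2 → -3; maximin = -3.
Column maxima: 1 → 11, 2 → 10, 3 → 13; minimax = 10.
-3 ≠ 10, so no pure-strategy equilibrium exists.

No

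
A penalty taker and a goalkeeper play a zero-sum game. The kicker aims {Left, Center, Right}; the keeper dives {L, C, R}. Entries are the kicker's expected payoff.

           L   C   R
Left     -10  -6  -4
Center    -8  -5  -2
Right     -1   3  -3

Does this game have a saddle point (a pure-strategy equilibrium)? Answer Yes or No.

Row minima: Left → -10, Center → -8, Right → -3; maximin = -3.
Column maxima: L → -1, C → 3, R → -2; minimax = -2.
-3 ≠ -2, so no pure-strategy equilibrium exists.

No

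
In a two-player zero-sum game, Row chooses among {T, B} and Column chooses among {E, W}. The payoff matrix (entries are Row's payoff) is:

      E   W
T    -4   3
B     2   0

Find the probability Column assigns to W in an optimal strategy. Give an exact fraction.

Row minima: T → -4, B → 0; maximin = 0.
Column maxima: E → 2, W → 3; minimax = 2.
0 ≠ 2, so there is no saddle point; optimal play is mixed.
Let Row play T with probability p. Expected payoff against E: (-4)p + 2(1−p) = −6p + 2; against W: 3p + 0(1−p) = 3p.
Setting these equal: −6p + 2 = 3p ⇒ −9p = -2 ⇒ p = 2/9, and the value is (-6)·(2/9) + 2 = 2/3.
For Column: with q = P(E), equating T's and B's payoffs gives −7q + 3 = 2q ⇒ q = 1/3.

2/3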